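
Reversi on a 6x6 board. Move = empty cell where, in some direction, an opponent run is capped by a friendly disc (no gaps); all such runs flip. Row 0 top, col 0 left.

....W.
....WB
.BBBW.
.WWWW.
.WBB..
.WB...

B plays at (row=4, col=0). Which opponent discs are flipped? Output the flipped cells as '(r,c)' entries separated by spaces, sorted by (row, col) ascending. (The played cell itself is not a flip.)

Answer: (3,1) (4,1)

Derivation:
Dir NW: edge -> no flip
Dir N: first cell '.' (not opp) -> no flip
Dir NE: opp run (3,1) capped by B -> flip
Dir W: edge -> no flip
Dir E: opp run (4,1) capped by B -> flip
Dir SW: edge -> no flip
Dir S: first cell '.' (not opp) -> no flip
Dir SE: opp run (5,1), next=edge -> no flip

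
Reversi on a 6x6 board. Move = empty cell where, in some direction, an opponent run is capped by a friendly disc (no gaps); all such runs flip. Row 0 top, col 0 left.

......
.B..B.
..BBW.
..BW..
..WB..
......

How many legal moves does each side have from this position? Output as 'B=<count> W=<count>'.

Answer: B=5 W=8

Derivation:
-- B to move --
(1,3): no bracket -> illegal
(1,5): no bracket -> illegal
(2,5): flips 1 -> legal
(3,1): no bracket -> illegal
(3,4): flips 2 -> legal
(3,5): no bracket -> illegal
(4,1): flips 1 -> legal
(4,4): flips 1 -> legal
(5,1): no bracket -> illegal
(5,2): flips 1 -> legal
(5,3): no bracket -> illegal
B mobility = 5
-- W to move --
(0,0): flips 2 -> legal
(0,1): no bracket -> illegal
(0,2): no bracket -> illegal
(0,3): no bracket -> illegal
(0,4): flips 1 -> legal
(0,5): no bracket -> illegal
(1,0): no bracket -> illegal
(1,2): flips 2 -> legal
(1,3): flips 1 -> legal
(1,5): no bracket -> illegal
(2,0): no bracket -> illegal
(2,1): flips 2 -> legal
(2,5): no bracket -> illegal
(3,1): flips 1 -> legal
(3,4): no bracket -> illegal
(4,1): no bracket -> illegal
(4,4): flips 1 -> legal
(5,2): no bracket -> illegal
(5,3): flips 1 -> legal
(5,4): no bracket -> illegal
W mobility = 8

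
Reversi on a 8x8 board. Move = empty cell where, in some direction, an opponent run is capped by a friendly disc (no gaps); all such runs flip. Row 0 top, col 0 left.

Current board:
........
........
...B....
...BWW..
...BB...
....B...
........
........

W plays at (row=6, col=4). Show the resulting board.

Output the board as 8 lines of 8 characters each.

Place W at (6,4); scan 8 dirs for brackets.
Dir NW: first cell '.' (not opp) -> no flip
Dir N: opp run (5,4) (4,4) capped by W -> flip
Dir NE: first cell '.' (not opp) -> no flip
Dir W: first cell '.' (not opp) -> no flip
Dir E: first cell '.' (not opp) -> no flip
Dir SW: first cell '.' (not opp) -> no flip
Dir S: first cell '.' (not opp) -> no flip
Dir SE: first cell '.' (not opp) -> no flip
All flips: (4,4) (5,4)

Answer: ........
........
...B....
...BWW..
...BW...
....W...
....W...
........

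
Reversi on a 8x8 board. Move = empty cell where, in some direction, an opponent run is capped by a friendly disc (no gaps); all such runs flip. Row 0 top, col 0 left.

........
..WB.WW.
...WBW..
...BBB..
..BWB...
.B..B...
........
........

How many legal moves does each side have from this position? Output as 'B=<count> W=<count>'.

-- B to move --
(0,1): flips 2 -> legal
(0,2): no bracket -> illegal
(0,3): no bracket -> illegal
(0,4): no bracket -> illegal
(0,5): flips 2 -> legal
(0,6): flips 1 -> legal
(0,7): flips 2 -> legal
(1,1): flips 1 -> legal
(1,4): no bracket -> illegal
(1,7): no bracket -> illegal
(2,1): no bracket -> illegal
(2,2): flips 1 -> legal
(2,6): flips 1 -> legal
(2,7): no bracket -> illegal
(3,2): flips 1 -> legal
(3,6): no bracket -> illegal
(5,2): flips 1 -> legal
(5,3): flips 1 -> legal
B mobility = 10
-- W to move --
(0,2): no bracket -> illegal
(0,3): flips 1 -> legal
(0,4): no bracket -> illegal
(1,4): flips 1 -> legal
(2,2): no bracket -> illegal
(2,6): no bracket -> illegal
(3,1): no bracket -> illegal
(3,2): no bracket -> illegal
(3,6): no bracket -> illegal
(4,0): no bracket -> illegal
(4,1): flips 1 -> legal
(4,5): flips 3 -> legal
(4,6): no bracket -> illegal
(5,0): no bracket -> illegal
(5,2): no bracket -> illegal
(5,3): no bracket -> illegal
(5,5): no bracket -> illegal
(6,0): flips 4 -> legal
(6,1): no bracket -> illegal
(6,2): no bracket -> illegal
(6,3): no bracket -> illegal
(6,4): no bracket -> illegal
(6,5): flips 1 -> legal
W mobility = 6

Answer: B=10 W=6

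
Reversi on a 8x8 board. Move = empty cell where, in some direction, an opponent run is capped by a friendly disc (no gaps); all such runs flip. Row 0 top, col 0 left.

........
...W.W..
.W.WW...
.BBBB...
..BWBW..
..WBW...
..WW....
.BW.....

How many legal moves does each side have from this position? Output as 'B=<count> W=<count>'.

-- B to move --
(0,2): no bracket -> illegal
(0,3): flips 2 -> legal
(0,4): no bracket -> illegal
(0,5): no bracket -> illegal
(0,6): flips 2 -> legal
(1,0): flips 1 -> legal
(1,1): flips 1 -> legal
(1,2): flips 1 -> legal
(1,4): flips 2 -> legal
(1,6): no bracket -> illegal
(2,0): no bracket -> illegal
(2,2): no bracket -> illegal
(2,5): no bracket -> illegal
(2,6): no bracket -> illegal
(3,0): no bracket -> illegal
(3,5): no bracket -> illegal
(3,6): no bracket -> illegal
(4,1): no bracket -> illegal
(4,6): flips 1 -> legal
(5,1): flips 1 -> legal
(5,5): flips 1 -> legal
(5,6): flips 1 -> legal
(6,1): flips 2 -> legal
(6,4): flips 1 -> legal
(6,5): flips 2 -> legal
(7,3): flips 2 -> legal
(7,4): no bracket -> illegal
B mobility = 14
-- W to move --
(2,0): no bracket -> illegal
(2,2): flips 2 -> legal
(2,5): flips 1 -> legal
(3,0): no bracket -> illegal
(3,5): flips 2 -> legal
(4,0): no bracket -> illegal
(4,1): flips 3 -> legal
(5,1): flips 2 -> legal
(5,5): no bracket -> illegal
(6,0): no bracket -> illegal
(6,1): no bracket -> illegal
(6,4): no bracket -> illegal
(7,0): flips 1 -> legal
W mobility = 6

Answer: B=14 W=6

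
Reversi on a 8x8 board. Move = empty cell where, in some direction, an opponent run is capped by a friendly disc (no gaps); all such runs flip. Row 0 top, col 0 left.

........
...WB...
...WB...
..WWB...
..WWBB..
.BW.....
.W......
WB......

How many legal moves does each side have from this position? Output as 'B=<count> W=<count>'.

Answer: B=6 W=11

Derivation:
-- B to move --
(0,2): flips 1 -> legal
(0,3): no bracket -> illegal
(0,4): no bracket -> illegal
(1,2): flips 2 -> legal
(2,1): no bracket -> illegal
(2,2): flips 2 -> legal
(3,1): flips 2 -> legal
(4,1): flips 4 -> legal
(5,0): no bracket -> illegal
(5,3): flips 1 -> legal
(5,4): no bracket -> illegal
(6,0): no bracket -> illegal
(6,2): no bracket -> illegal
(6,3): no bracket -> illegal
(7,2): no bracket -> illegal
B mobility = 6
-- W to move --
(0,3): no bracket -> illegal
(0,4): no bracket -> illegal
(0,5): flips 1 -> legal
(1,5): flips 2 -> legal
(2,5): flips 2 -> legal
(3,5): flips 2 -> legal
(3,6): no bracket -> illegal
(4,0): no bracket -> illegal
(4,1): flips 1 -> legal
(4,6): flips 2 -> legal
(5,0): flips 1 -> legal
(5,3): no bracket -> illegal
(5,4): no bracket -> illegal
(5,5): flips 1 -> legal
(5,6): flips 2 -> legal
(6,0): flips 1 -> legal
(6,2): no bracket -> illegal
(7,2): flips 1 -> legal
W mobility = 11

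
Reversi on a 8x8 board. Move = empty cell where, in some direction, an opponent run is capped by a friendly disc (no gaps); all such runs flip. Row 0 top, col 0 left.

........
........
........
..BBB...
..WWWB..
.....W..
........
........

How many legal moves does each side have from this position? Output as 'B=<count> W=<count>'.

-- B to move --
(3,1): no bracket -> illegal
(3,5): no bracket -> illegal
(4,1): flips 3 -> legal
(4,6): no bracket -> illegal
(5,1): flips 1 -> legal
(5,2): flips 2 -> legal
(5,3): flips 1 -> legal
(5,4): flips 2 -> legal
(5,6): no bracket -> illegal
(6,4): no bracket -> illegal
(6,5): flips 1 -> legal
(6,6): flips 2 -> legal
B mobility = 7
-- W to move --
(2,1): flips 1 -> legal
(2,2): flips 2 -> legal
(2,3): flips 1 -> legal
(2,4): flips 2 -> legal
(2,5): flips 1 -> legal
(3,1): no bracket -> illegal
(3,5): flips 1 -> legal
(3,6): no bracket -> illegal
(4,1): no bracket -> illegal
(4,6): flips 1 -> legal
(5,4): no bracket -> illegal
(5,6): no bracket -> illegal
W mobility = 7

Answer: B=7 W=7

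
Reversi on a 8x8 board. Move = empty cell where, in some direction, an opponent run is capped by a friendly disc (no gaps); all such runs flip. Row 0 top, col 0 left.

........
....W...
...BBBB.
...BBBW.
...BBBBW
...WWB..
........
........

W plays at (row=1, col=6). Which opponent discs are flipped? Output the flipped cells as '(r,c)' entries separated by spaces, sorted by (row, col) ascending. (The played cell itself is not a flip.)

Answer: (2,6)

Derivation:
Dir NW: first cell '.' (not opp) -> no flip
Dir N: first cell '.' (not opp) -> no flip
Dir NE: first cell '.' (not opp) -> no flip
Dir W: first cell '.' (not opp) -> no flip
Dir E: first cell '.' (not opp) -> no flip
Dir SW: opp run (2,5) (3,4) (4,3), next='.' -> no flip
Dir S: opp run (2,6) capped by W -> flip
Dir SE: first cell '.' (not opp) -> no flip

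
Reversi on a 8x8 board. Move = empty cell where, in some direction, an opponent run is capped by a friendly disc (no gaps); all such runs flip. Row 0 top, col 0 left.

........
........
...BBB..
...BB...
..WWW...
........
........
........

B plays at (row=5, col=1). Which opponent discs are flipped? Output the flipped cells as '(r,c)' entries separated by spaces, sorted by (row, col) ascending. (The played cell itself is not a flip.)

Answer: (4,2)

Derivation:
Dir NW: first cell '.' (not opp) -> no flip
Dir N: first cell '.' (not opp) -> no flip
Dir NE: opp run (4,2) capped by B -> flip
Dir W: first cell '.' (not opp) -> no flip
Dir E: first cell '.' (not opp) -> no flip
Dir SW: first cell '.' (not opp) -> no flip
Dir S: first cell '.' (not opp) -> no flip
Dir SE: first cell '.' (not opp) -> no flip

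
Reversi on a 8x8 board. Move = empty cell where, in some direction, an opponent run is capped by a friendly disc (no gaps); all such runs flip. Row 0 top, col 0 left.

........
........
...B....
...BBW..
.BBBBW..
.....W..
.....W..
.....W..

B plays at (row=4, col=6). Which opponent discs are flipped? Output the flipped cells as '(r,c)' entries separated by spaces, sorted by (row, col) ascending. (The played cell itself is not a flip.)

Answer: (4,5)

Derivation:
Dir NW: opp run (3,5), next='.' -> no flip
Dir N: first cell '.' (not opp) -> no flip
Dir NE: first cell '.' (not opp) -> no flip
Dir W: opp run (4,5) capped by B -> flip
Dir E: first cell '.' (not opp) -> no flip
Dir SW: opp run (5,5), next='.' -> no flip
Dir S: first cell '.' (not opp) -> no flip
Dir SE: first cell '.' (not opp) -> no flip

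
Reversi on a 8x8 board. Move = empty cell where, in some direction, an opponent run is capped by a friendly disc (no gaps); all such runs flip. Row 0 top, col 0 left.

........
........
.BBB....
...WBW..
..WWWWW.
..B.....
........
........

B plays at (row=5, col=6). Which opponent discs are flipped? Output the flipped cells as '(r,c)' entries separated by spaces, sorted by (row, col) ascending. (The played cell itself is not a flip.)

Dir NW: opp run (4,5) capped by B -> flip
Dir N: opp run (4,6), next='.' -> no flip
Dir NE: first cell '.' (not opp) -> no flip
Dir W: first cell '.' (not opp) -> no flip
Dir E: first cell '.' (not opp) -> no flip
Dir SW: first cell '.' (not opp) -> no flip
Dir S: first cell '.' (not opp) -> no flip
Dir SE: first cell '.' (not opp) -> no flip

Answer: (4,5)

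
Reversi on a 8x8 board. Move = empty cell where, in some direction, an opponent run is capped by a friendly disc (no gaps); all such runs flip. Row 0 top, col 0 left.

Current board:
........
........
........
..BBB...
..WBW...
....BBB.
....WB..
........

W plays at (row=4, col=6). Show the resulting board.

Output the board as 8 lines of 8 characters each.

Answer: ........
........
........
..BBB...
..WBW.W.
....BWB.
....WB..
........

Derivation:
Place W at (4,6); scan 8 dirs for brackets.
Dir NW: first cell '.' (not opp) -> no flip
Dir N: first cell '.' (not opp) -> no flip
Dir NE: first cell '.' (not opp) -> no flip
Dir W: first cell '.' (not opp) -> no flip
Dir E: first cell '.' (not opp) -> no flip
Dir SW: opp run (5,5) capped by W -> flip
Dir S: opp run (5,6), next='.' -> no flip
Dir SE: first cell '.' (not opp) -> no flip
All flips: (5,5)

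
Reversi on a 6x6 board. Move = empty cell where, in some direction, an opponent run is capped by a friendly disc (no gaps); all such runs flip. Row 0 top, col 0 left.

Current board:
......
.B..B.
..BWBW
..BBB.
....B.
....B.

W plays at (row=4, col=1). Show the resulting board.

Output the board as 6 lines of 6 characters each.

Place W at (4,1); scan 8 dirs for brackets.
Dir NW: first cell '.' (not opp) -> no flip
Dir N: first cell '.' (not opp) -> no flip
Dir NE: opp run (3,2) capped by W -> flip
Dir W: first cell '.' (not opp) -> no flip
Dir E: first cell '.' (not opp) -> no flip
Dir SW: first cell '.' (not opp) -> no flip
Dir S: first cell '.' (not opp) -> no flip
Dir SE: first cell '.' (not opp) -> no flip
All flips: (3,2)

Answer: ......
.B..B.
..BWBW
..WBB.
.W..B.
....B.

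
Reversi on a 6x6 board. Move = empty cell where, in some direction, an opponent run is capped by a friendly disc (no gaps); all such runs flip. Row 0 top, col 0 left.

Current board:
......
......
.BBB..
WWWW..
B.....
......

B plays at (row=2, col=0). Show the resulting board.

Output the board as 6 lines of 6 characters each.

Answer: ......
......
BBBB..
BWWW..
B.....
......

Derivation:
Place B at (2,0); scan 8 dirs for brackets.
Dir NW: edge -> no flip
Dir N: first cell '.' (not opp) -> no flip
Dir NE: first cell '.' (not opp) -> no flip
Dir W: edge -> no flip
Dir E: first cell 'B' (not opp) -> no flip
Dir SW: edge -> no flip
Dir S: opp run (3,0) capped by B -> flip
Dir SE: opp run (3,1), next='.' -> no flip
All flips: (3,0)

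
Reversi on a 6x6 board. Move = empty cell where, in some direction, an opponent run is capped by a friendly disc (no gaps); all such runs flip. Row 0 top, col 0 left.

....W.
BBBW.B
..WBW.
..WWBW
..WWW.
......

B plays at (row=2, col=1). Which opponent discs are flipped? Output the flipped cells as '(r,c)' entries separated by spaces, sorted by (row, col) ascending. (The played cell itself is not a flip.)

Answer: (2,2)

Derivation:
Dir NW: first cell 'B' (not opp) -> no flip
Dir N: first cell 'B' (not opp) -> no flip
Dir NE: first cell 'B' (not opp) -> no flip
Dir W: first cell '.' (not opp) -> no flip
Dir E: opp run (2,2) capped by B -> flip
Dir SW: first cell '.' (not opp) -> no flip
Dir S: first cell '.' (not opp) -> no flip
Dir SE: opp run (3,2) (4,3), next='.' -> no flip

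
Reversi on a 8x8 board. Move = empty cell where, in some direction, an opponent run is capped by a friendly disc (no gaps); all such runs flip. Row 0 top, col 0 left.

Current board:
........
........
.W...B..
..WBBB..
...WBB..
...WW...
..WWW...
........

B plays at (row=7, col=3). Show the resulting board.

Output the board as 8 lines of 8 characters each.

Answer: ........
........
.W...B..
..WBBB..
...BBB..
...BW...
..WBW...
...B....

Derivation:
Place B at (7,3); scan 8 dirs for brackets.
Dir NW: opp run (6,2), next='.' -> no flip
Dir N: opp run (6,3) (5,3) (4,3) capped by B -> flip
Dir NE: opp run (6,4), next='.' -> no flip
Dir W: first cell '.' (not opp) -> no flip
Dir E: first cell '.' (not opp) -> no flip
Dir SW: edge -> no flip
Dir S: edge -> no flip
Dir SE: edge -> no flip
All flips: (4,3) (5,3) (6,3)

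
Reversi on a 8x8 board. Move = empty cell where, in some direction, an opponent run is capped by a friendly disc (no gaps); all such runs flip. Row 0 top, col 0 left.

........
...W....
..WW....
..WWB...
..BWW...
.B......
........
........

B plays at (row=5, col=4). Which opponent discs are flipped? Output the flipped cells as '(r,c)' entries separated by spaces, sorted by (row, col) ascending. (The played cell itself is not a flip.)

Dir NW: opp run (4,3) (3,2), next='.' -> no flip
Dir N: opp run (4,4) capped by B -> flip
Dir NE: first cell '.' (not opp) -> no flip
Dir W: first cell '.' (not opp) -> no flip
Dir E: first cell '.' (not opp) -> no flip
Dir SW: first cell '.' (not opp) -> no flip
Dir S: first cell '.' (not opp) -> no flip
Dir SE: first cell '.' (not opp) -> no flip

Answer: (4,4)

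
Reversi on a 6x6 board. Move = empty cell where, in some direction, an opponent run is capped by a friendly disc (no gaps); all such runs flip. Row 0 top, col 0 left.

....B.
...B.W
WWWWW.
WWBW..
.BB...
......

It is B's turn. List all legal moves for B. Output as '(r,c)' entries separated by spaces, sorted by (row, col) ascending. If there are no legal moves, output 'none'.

Answer: (1,0) (1,1) (1,2) (1,4) (3,4) (3,5) (4,0) (4,3)

Derivation:
(0,5): no bracket -> illegal
(1,0): flips 1 -> legal
(1,1): flips 2 -> legal
(1,2): flips 1 -> legal
(1,4): flips 1 -> legal
(2,5): no bracket -> illegal
(3,4): flips 1 -> legal
(3,5): flips 1 -> legal
(4,0): flips 2 -> legal
(4,3): flips 2 -> legal
(4,4): no bracket -> illegal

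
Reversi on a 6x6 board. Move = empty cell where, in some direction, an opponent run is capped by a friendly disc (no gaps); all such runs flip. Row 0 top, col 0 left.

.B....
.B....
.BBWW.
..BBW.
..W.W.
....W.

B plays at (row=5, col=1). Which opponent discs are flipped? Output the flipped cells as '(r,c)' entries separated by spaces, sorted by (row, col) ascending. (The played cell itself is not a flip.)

Dir NW: first cell '.' (not opp) -> no flip
Dir N: first cell '.' (not opp) -> no flip
Dir NE: opp run (4,2) capped by B -> flip
Dir W: first cell '.' (not opp) -> no flip
Dir E: first cell '.' (not opp) -> no flip
Dir SW: edge -> no flip
Dir S: edge -> no flip
Dir SE: edge -> no flip

Answer: (4,2)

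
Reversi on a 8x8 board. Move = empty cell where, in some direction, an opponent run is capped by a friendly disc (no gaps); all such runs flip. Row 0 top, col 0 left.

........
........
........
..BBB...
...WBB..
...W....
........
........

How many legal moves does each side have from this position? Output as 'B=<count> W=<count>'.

-- B to move --
(4,2): flips 1 -> legal
(5,2): flips 1 -> legal
(5,4): flips 1 -> legal
(6,2): flips 1 -> legal
(6,3): flips 2 -> legal
(6,4): no bracket -> illegal
B mobility = 5
-- W to move --
(2,1): flips 1 -> legal
(2,2): no bracket -> illegal
(2,3): flips 1 -> legal
(2,4): no bracket -> illegal
(2,5): flips 1 -> legal
(3,1): no bracket -> illegal
(3,5): flips 1 -> legal
(3,6): no bracket -> illegal
(4,1): no bracket -> illegal
(4,2): no bracket -> illegal
(4,6): flips 2 -> legal
(5,4): no bracket -> illegal
(5,5): no bracket -> illegal
(5,6): no bracket -> illegal
W mobility = 5

Answer: B=5 W=5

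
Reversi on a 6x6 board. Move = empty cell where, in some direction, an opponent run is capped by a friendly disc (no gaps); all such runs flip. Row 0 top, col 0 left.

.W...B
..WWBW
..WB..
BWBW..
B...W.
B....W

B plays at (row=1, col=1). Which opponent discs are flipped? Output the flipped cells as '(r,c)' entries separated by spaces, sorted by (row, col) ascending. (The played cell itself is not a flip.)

Dir NW: first cell '.' (not opp) -> no flip
Dir N: opp run (0,1), next=edge -> no flip
Dir NE: first cell '.' (not opp) -> no flip
Dir W: first cell '.' (not opp) -> no flip
Dir E: opp run (1,2) (1,3) capped by B -> flip
Dir SW: first cell '.' (not opp) -> no flip
Dir S: first cell '.' (not opp) -> no flip
Dir SE: opp run (2,2) (3,3) (4,4) (5,5), next=edge -> no flip

Answer: (1,2) (1,3)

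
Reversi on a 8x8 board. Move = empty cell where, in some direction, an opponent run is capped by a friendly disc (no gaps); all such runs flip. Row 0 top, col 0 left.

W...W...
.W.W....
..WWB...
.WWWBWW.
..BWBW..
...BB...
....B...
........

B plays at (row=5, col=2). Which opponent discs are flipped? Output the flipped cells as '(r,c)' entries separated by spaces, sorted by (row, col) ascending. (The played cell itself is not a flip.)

Answer: (4,3)

Derivation:
Dir NW: first cell '.' (not opp) -> no flip
Dir N: first cell 'B' (not opp) -> no flip
Dir NE: opp run (4,3) capped by B -> flip
Dir W: first cell '.' (not opp) -> no flip
Dir E: first cell 'B' (not opp) -> no flip
Dir SW: first cell '.' (not opp) -> no flip
Dir S: first cell '.' (not opp) -> no flip
Dir SE: first cell '.' (not opp) -> no flip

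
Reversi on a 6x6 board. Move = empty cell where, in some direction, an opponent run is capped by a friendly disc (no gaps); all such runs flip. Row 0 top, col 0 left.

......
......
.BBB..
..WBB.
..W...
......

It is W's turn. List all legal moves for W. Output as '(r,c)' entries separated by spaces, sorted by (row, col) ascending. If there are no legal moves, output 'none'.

Answer: (1,0) (1,2) (1,4) (2,4) (3,5)

Derivation:
(1,0): flips 1 -> legal
(1,1): no bracket -> illegal
(1,2): flips 1 -> legal
(1,3): no bracket -> illegal
(1,4): flips 1 -> legal
(2,0): no bracket -> illegal
(2,4): flips 1 -> legal
(2,5): no bracket -> illegal
(3,0): no bracket -> illegal
(3,1): no bracket -> illegal
(3,5): flips 2 -> legal
(4,3): no bracket -> illegal
(4,4): no bracket -> illegal
(4,5): no bracket -> illegal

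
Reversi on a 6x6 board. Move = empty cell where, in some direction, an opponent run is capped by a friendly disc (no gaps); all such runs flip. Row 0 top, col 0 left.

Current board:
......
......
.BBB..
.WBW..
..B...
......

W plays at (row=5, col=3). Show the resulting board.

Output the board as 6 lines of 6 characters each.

Place W at (5,3); scan 8 dirs for brackets.
Dir NW: opp run (4,2) capped by W -> flip
Dir N: first cell '.' (not opp) -> no flip
Dir NE: first cell '.' (not opp) -> no flip
Dir W: first cell '.' (not opp) -> no flip
Dir E: first cell '.' (not opp) -> no flip
Dir SW: edge -> no flip
Dir S: edge -> no flip
Dir SE: edge -> no flip
All flips: (4,2)

Answer: ......
......
.BBB..
.WBW..
..W...
...W..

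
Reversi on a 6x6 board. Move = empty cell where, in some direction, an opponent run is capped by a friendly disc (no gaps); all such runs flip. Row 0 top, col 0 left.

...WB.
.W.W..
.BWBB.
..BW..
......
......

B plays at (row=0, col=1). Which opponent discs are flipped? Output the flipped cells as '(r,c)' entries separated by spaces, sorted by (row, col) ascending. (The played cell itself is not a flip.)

Dir NW: edge -> no flip
Dir N: edge -> no flip
Dir NE: edge -> no flip
Dir W: first cell '.' (not opp) -> no flip
Dir E: first cell '.' (not opp) -> no flip
Dir SW: first cell '.' (not opp) -> no flip
Dir S: opp run (1,1) capped by B -> flip
Dir SE: first cell '.' (not opp) -> no flip

Answer: (1,1)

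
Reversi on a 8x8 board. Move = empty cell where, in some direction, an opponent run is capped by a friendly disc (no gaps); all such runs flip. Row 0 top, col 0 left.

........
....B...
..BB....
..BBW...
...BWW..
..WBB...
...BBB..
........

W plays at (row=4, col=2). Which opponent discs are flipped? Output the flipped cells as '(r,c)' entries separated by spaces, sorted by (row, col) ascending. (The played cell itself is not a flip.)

Dir NW: first cell '.' (not opp) -> no flip
Dir N: opp run (3,2) (2,2), next='.' -> no flip
Dir NE: opp run (3,3), next='.' -> no flip
Dir W: first cell '.' (not opp) -> no flip
Dir E: opp run (4,3) capped by W -> flip
Dir SW: first cell '.' (not opp) -> no flip
Dir S: first cell 'W' (not opp) -> no flip
Dir SE: opp run (5,3) (6,4), next='.' -> no flip

Answer: (4,3)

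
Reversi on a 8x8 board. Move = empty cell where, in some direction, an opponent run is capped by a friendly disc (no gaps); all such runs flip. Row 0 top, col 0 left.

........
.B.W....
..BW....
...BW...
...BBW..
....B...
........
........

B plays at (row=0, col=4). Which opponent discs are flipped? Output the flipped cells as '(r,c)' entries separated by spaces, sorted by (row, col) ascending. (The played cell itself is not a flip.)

Dir NW: edge -> no flip
Dir N: edge -> no flip
Dir NE: edge -> no flip
Dir W: first cell '.' (not opp) -> no flip
Dir E: first cell '.' (not opp) -> no flip
Dir SW: opp run (1,3) capped by B -> flip
Dir S: first cell '.' (not opp) -> no flip
Dir SE: first cell '.' (not opp) -> no flip

Answer: (1,3)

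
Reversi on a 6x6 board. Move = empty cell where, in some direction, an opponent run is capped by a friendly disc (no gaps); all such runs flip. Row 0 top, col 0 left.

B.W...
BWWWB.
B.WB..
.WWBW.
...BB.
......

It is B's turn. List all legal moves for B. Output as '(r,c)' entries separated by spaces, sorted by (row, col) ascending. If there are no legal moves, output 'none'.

Answer: (0,1) (0,3) (2,1) (2,4) (2,5) (3,0) (3,5) (4,1) (4,2) (4,5)

Derivation:
(0,1): flips 1 -> legal
(0,3): flips 1 -> legal
(0,4): no bracket -> illegal
(2,1): flips 2 -> legal
(2,4): flips 1 -> legal
(2,5): flips 1 -> legal
(3,0): flips 2 -> legal
(3,5): flips 1 -> legal
(4,0): no bracket -> illegal
(4,1): flips 1 -> legal
(4,2): flips 1 -> legal
(4,5): flips 1 -> legal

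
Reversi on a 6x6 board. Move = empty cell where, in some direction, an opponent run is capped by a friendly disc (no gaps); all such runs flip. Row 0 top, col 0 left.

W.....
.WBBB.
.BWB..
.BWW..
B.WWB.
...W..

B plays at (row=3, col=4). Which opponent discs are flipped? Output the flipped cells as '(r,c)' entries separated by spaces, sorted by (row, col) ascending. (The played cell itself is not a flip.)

Answer: (3,2) (3,3)

Derivation:
Dir NW: first cell 'B' (not opp) -> no flip
Dir N: first cell '.' (not opp) -> no flip
Dir NE: first cell '.' (not opp) -> no flip
Dir W: opp run (3,3) (3,2) capped by B -> flip
Dir E: first cell '.' (not opp) -> no flip
Dir SW: opp run (4,3), next='.' -> no flip
Dir S: first cell 'B' (not opp) -> no flip
Dir SE: first cell '.' (not opp) -> no flip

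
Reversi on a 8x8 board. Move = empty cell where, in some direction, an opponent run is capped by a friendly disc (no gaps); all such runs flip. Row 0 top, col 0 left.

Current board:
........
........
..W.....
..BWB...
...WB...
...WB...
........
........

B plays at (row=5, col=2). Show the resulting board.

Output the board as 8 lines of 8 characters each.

Place B at (5,2); scan 8 dirs for brackets.
Dir NW: first cell '.' (not opp) -> no flip
Dir N: first cell '.' (not opp) -> no flip
Dir NE: opp run (4,3) capped by B -> flip
Dir W: first cell '.' (not opp) -> no flip
Dir E: opp run (5,3) capped by B -> flip
Dir SW: first cell '.' (not opp) -> no flip
Dir S: first cell '.' (not opp) -> no flip
Dir SE: first cell '.' (not opp) -> no flip
All flips: (4,3) (5,3)

Answer: ........
........
..W.....
..BWB...
...BB...
..BBB...
........
........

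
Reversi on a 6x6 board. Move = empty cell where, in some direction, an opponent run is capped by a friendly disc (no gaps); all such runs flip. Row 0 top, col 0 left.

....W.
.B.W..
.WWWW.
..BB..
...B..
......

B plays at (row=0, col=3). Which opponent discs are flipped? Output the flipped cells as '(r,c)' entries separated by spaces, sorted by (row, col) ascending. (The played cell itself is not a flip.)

Dir NW: edge -> no flip
Dir N: edge -> no flip
Dir NE: edge -> no flip
Dir W: first cell '.' (not opp) -> no flip
Dir E: opp run (0,4), next='.' -> no flip
Dir SW: first cell '.' (not opp) -> no flip
Dir S: opp run (1,3) (2,3) capped by B -> flip
Dir SE: first cell '.' (not opp) -> no flip

Answer: (1,3) (2,3)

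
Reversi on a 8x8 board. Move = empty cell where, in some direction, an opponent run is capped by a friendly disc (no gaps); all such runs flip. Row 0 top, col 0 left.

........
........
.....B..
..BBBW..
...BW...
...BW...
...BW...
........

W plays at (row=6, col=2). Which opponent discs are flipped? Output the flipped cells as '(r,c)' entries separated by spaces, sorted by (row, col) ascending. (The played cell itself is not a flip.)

Answer: (5,3) (6,3)

Derivation:
Dir NW: first cell '.' (not opp) -> no flip
Dir N: first cell '.' (not opp) -> no flip
Dir NE: opp run (5,3) capped by W -> flip
Dir W: first cell '.' (not opp) -> no flip
Dir E: opp run (6,3) capped by W -> flip
Dir SW: first cell '.' (not opp) -> no flip
Dir S: first cell '.' (not opp) -> no flip
Dir SE: first cell '.' (not opp) -> no flip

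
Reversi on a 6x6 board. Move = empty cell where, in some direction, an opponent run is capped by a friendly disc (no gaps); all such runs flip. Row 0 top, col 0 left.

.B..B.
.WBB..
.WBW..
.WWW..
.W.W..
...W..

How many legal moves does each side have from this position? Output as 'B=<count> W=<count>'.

Answer: B=10 W=3

Derivation:
-- B to move --
(0,0): flips 1 -> legal
(0,2): no bracket -> illegal
(1,0): flips 1 -> legal
(1,4): no bracket -> illegal
(2,0): flips 1 -> legal
(2,4): flips 1 -> legal
(3,0): flips 1 -> legal
(3,4): flips 1 -> legal
(4,0): flips 1 -> legal
(4,2): flips 1 -> legal
(4,4): flips 1 -> legal
(5,0): no bracket -> illegal
(5,1): flips 4 -> legal
(5,2): no bracket -> illegal
(5,4): no bracket -> illegal
B mobility = 10
-- W to move --
(0,0): no bracket -> illegal
(0,2): flips 2 -> legal
(0,3): flips 2 -> legal
(0,5): no bracket -> illegal
(1,0): no bracket -> illegal
(1,4): flips 2 -> legal
(1,5): no bracket -> illegal
(2,4): no bracket -> illegal
W mobility = 3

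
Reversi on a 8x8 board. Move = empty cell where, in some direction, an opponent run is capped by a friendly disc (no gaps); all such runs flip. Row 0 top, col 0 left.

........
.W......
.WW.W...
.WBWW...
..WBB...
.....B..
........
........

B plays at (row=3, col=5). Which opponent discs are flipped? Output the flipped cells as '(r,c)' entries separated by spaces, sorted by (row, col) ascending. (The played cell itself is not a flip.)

Dir NW: opp run (2,4), next='.' -> no flip
Dir N: first cell '.' (not opp) -> no flip
Dir NE: first cell '.' (not opp) -> no flip
Dir W: opp run (3,4) (3,3) capped by B -> flip
Dir E: first cell '.' (not opp) -> no flip
Dir SW: first cell 'B' (not opp) -> no flip
Dir S: first cell '.' (not opp) -> no flip
Dir SE: first cell '.' (not opp) -> no flip

Answer: (3,3) (3,4)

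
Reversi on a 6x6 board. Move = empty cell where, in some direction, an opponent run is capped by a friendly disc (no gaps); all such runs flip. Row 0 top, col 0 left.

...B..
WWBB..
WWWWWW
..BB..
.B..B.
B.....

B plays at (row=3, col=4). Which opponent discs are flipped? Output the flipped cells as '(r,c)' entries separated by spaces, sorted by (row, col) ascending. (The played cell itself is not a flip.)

Dir NW: opp run (2,3) capped by B -> flip
Dir N: opp run (2,4), next='.' -> no flip
Dir NE: opp run (2,5), next=edge -> no flip
Dir W: first cell 'B' (not opp) -> no flip
Dir E: first cell '.' (not opp) -> no flip
Dir SW: first cell '.' (not opp) -> no flip
Dir S: first cell 'B' (not opp) -> no flip
Dir SE: first cell '.' (not opp) -> no flip

Answer: (2,3)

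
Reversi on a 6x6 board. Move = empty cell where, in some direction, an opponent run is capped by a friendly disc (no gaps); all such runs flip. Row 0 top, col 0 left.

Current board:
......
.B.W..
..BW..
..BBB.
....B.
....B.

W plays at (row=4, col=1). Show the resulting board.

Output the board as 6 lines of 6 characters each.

Place W at (4,1); scan 8 dirs for brackets.
Dir NW: first cell '.' (not opp) -> no flip
Dir N: first cell '.' (not opp) -> no flip
Dir NE: opp run (3,2) capped by W -> flip
Dir W: first cell '.' (not opp) -> no flip
Dir E: first cell '.' (not opp) -> no flip
Dir SW: first cell '.' (not opp) -> no flip
Dir S: first cell '.' (not opp) -> no flip
Dir SE: first cell '.' (not opp) -> no flip
All flips: (3,2)

Answer: ......
.B.W..
..BW..
..WBB.
.W..B.
....B.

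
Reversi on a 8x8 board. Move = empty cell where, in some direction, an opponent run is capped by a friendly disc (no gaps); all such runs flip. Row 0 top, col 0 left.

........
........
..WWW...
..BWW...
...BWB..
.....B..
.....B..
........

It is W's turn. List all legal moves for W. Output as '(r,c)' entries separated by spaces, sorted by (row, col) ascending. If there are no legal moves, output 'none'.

Answer: (3,1) (4,1) (4,2) (4,6) (5,2) (5,3) (5,6) (6,6)

Derivation:
(2,1): no bracket -> illegal
(3,1): flips 1 -> legal
(3,5): no bracket -> illegal
(3,6): no bracket -> illegal
(4,1): flips 1 -> legal
(4,2): flips 2 -> legal
(4,6): flips 1 -> legal
(5,2): flips 1 -> legal
(5,3): flips 1 -> legal
(5,4): no bracket -> illegal
(5,6): flips 1 -> legal
(6,4): no bracket -> illegal
(6,6): flips 1 -> legal
(7,4): no bracket -> illegal
(7,5): no bracket -> illegal
(7,6): no bracket -> illegal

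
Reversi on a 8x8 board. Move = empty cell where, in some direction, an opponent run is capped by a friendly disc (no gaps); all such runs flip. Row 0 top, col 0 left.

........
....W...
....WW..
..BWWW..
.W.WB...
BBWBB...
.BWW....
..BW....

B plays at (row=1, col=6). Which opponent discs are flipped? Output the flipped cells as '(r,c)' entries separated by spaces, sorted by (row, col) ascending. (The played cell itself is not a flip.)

Answer: (2,5) (3,4) (4,3) (5,2)

Derivation:
Dir NW: first cell '.' (not opp) -> no flip
Dir N: first cell '.' (not opp) -> no flip
Dir NE: first cell '.' (not opp) -> no flip
Dir W: first cell '.' (not opp) -> no flip
Dir E: first cell '.' (not opp) -> no flip
Dir SW: opp run (2,5) (3,4) (4,3) (5,2) capped by B -> flip
Dir S: first cell '.' (not opp) -> no flip
Dir SE: first cell '.' (not opp) -> no flip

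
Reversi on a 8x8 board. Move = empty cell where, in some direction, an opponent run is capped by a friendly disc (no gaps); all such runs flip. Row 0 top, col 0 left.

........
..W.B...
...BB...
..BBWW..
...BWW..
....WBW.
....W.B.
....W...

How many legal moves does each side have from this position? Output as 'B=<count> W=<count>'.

Answer: B=9 W=11

Derivation:
-- B to move --
(0,1): flips 1 -> legal
(0,2): no bracket -> illegal
(0,3): no bracket -> illegal
(1,1): no bracket -> illegal
(1,3): no bracket -> illegal
(2,1): no bracket -> illegal
(2,2): no bracket -> illegal
(2,5): flips 3 -> legal
(2,6): no bracket -> illegal
(3,6): flips 2 -> legal
(4,6): flips 4 -> legal
(4,7): no bracket -> illegal
(5,3): flips 1 -> legal
(5,7): flips 1 -> legal
(6,3): no bracket -> illegal
(6,5): flips 1 -> legal
(6,7): flips 3 -> legal
(7,3): flips 1 -> legal
(7,5): no bracket -> illegal
B mobility = 9
-- W to move --
(0,3): no bracket -> illegal
(0,4): flips 2 -> legal
(0,5): no bracket -> illegal
(1,3): flips 1 -> legal
(1,5): no bracket -> illegal
(2,1): flips 2 -> legal
(2,2): flips 1 -> legal
(2,5): no bracket -> illegal
(3,1): flips 2 -> legal
(4,1): no bracket -> illegal
(4,2): flips 1 -> legal
(4,6): flips 1 -> legal
(5,2): flips 1 -> legal
(5,3): no bracket -> illegal
(5,7): no bracket -> illegal
(6,5): flips 1 -> legal
(6,7): no bracket -> illegal
(7,5): no bracket -> illegal
(7,6): flips 1 -> legal
(7,7): flips 2 -> legal
W mobility = 11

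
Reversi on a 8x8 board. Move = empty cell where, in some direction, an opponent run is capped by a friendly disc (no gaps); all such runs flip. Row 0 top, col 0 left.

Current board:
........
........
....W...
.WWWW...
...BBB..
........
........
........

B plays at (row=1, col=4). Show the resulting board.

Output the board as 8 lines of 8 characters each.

Answer: ........
....B...
....B...
.WWWB...
...BBB..
........
........
........

Derivation:
Place B at (1,4); scan 8 dirs for brackets.
Dir NW: first cell '.' (not opp) -> no flip
Dir N: first cell '.' (not opp) -> no flip
Dir NE: first cell '.' (not opp) -> no flip
Dir W: first cell '.' (not opp) -> no flip
Dir E: first cell '.' (not opp) -> no flip
Dir SW: first cell '.' (not opp) -> no flip
Dir S: opp run (2,4) (3,4) capped by B -> flip
Dir SE: first cell '.' (not opp) -> no flip
All flips: (2,4) (3,4)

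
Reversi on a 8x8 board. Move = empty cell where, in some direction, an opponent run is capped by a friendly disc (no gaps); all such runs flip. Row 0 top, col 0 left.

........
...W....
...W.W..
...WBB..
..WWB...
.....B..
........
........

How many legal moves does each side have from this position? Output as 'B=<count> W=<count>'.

-- B to move --
(0,2): no bracket -> illegal
(0,3): no bracket -> illegal
(0,4): no bracket -> illegal
(1,2): flips 1 -> legal
(1,4): no bracket -> illegal
(1,5): flips 1 -> legal
(1,6): flips 1 -> legal
(2,2): flips 1 -> legal
(2,4): no bracket -> illegal
(2,6): no bracket -> illegal
(3,1): no bracket -> illegal
(3,2): flips 1 -> legal
(3,6): no bracket -> illegal
(4,1): flips 2 -> legal
(5,1): no bracket -> illegal
(5,2): flips 1 -> legal
(5,3): no bracket -> illegal
(5,4): no bracket -> illegal
B mobility = 7
-- W to move --
(2,4): no bracket -> illegal
(2,6): no bracket -> illegal
(3,6): flips 2 -> legal
(4,5): flips 3 -> legal
(4,6): no bracket -> illegal
(5,3): no bracket -> illegal
(5,4): no bracket -> illegal
(5,6): no bracket -> illegal
(6,4): no bracket -> illegal
(6,5): no bracket -> illegal
(6,6): flips 2 -> legal
W mobility = 3

Answer: B=7 W=3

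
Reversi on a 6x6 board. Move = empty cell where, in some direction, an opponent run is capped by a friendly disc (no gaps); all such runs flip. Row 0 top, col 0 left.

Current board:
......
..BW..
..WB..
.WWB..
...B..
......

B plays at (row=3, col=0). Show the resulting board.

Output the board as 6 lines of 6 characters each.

Place B at (3,0); scan 8 dirs for brackets.
Dir NW: edge -> no flip
Dir N: first cell '.' (not opp) -> no flip
Dir NE: first cell '.' (not opp) -> no flip
Dir W: edge -> no flip
Dir E: opp run (3,1) (3,2) capped by B -> flip
Dir SW: edge -> no flip
Dir S: first cell '.' (not opp) -> no flip
Dir SE: first cell '.' (not opp) -> no flip
All flips: (3,1) (3,2)

Answer: ......
..BW..
..WB..
BBBB..
...B..
......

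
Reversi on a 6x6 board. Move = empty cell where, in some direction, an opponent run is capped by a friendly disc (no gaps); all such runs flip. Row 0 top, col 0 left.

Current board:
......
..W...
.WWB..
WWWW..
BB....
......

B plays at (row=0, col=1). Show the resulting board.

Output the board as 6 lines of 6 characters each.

Place B at (0,1); scan 8 dirs for brackets.
Dir NW: edge -> no flip
Dir N: edge -> no flip
Dir NE: edge -> no flip
Dir W: first cell '.' (not opp) -> no flip
Dir E: first cell '.' (not opp) -> no flip
Dir SW: first cell '.' (not opp) -> no flip
Dir S: first cell '.' (not opp) -> no flip
Dir SE: opp run (1,2) capped by B -> flip
All flips: (1,2)

Answer: .B....
..B...
.WWB..
WWWW..
BB....
......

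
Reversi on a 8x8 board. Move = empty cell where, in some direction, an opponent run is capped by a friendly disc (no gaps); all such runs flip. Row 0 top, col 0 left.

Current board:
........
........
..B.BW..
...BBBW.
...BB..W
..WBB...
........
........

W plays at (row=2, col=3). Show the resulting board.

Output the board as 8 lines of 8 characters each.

Place W at (2,3); scan 8 dirs for brackets.
Dir NW: first cell '.' (not opp) -> no flip
Dir N: first cell '.' (not opp) -> no flip
Dir NE: first cell '.' (not opp) -> no flip
Dir W: opp run (2,2), next='.' -> no flip
Dir E: opp run (2,4) capped by W -> flip
Dir SW: first cell '.' (not opp) -> no flip
Dir S: opp run (3,3) (4,3) (5,3), next='.' -> no flip
Dir SE: opp run (3,4), next='.' -> no flip
All flips: (2,4)

Answer: ........
........
..BWWW..
...BBBW.
...BB..W
..WBB...
........
........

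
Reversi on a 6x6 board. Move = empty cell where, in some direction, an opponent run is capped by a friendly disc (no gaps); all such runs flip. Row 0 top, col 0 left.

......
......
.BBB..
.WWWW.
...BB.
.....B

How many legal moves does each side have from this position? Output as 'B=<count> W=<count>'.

Answer: B=6 W=8

Derivation:
-- B to move --
(2,0): no bracket -> illegal
(2,4): flips 1 -> legal
(2,5): flips 1 -> legal
(3,0): no bracket -> illegal
(3,5): no bracket -> illegal
(4,0): flips 1 -> legal
(4,1): flips 2 -> legal
(4,2): flips 1 -> legal
(4,5): flips 1 -> legal
B mobility = 6
-- W to move --
(1,0): flips 1 -> legal
(1,1): flips 2 -> legal
(1,2): flips 2 -> legal
(1,3): flips 2 -> legal
(1,4): flips 1 -> legal
(2,0): no bracket -> illegal
(2,4): no bracket -> illegal
(3,0): no bracket -> illegal
(3,5): no bracket -> illegal
(4,2): no bracket -> illegal
(4,5): no bracket -> illegal
(5,2): flips 1 -> legal
(5,3): flips 1 -> legal
(5,4): flips 2 -> legal
W mobility = 8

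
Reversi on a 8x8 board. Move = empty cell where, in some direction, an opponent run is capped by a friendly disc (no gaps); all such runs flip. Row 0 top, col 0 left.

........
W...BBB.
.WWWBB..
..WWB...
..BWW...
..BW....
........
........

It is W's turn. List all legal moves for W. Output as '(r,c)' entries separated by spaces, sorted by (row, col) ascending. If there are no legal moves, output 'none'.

(0,3): no bracket -> illegal
(0,4): flips 3 -> legal
(0,5): flips 1 -> legal
(0,6): flips 2 -> legal
(0,7): flips 3 -> legal
(1,3): no bracket -> illegal
(1,7): no bracket -> illegal
(2,6): flips 2 -> legal
(2,7): no bracket -> illegal
(3,1): flips 1 -> legal
(3,5): flips 1 -> legal
(3,6): no bracket -> illegal
(4,1): flips 1 -> legal
(4,5): flips 1 -> legal
(5,1): flips 2 -> legal
(6,1): flips 1 -> legal
(6,2): flips 2 -> legal
(6,3): no bracket -> illegal

Answer: (0,4) (0,5) (0,6) (0,7) (2,6) (3,1) (3,5) (4,1) (4,5) (5,1) (6,1) (6,2)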